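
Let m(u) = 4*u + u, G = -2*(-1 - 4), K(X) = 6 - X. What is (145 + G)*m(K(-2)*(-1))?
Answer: -6200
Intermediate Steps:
G = 10 (G = -2*(-5) = 10)
m(u) = 5*u
(145 + G)*m(K(-2)*(-1)) = (145 + 10)*(5*((6 - 1*(-2))*(-1))) = 155*(5*((6 + 2)*(-1))) = 155*(5*(8*(-1))) = 155*(5*(-8)) = 155*(-40) = -6200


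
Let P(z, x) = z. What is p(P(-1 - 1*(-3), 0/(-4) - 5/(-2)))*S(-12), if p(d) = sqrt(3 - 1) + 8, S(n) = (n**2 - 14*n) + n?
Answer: 2400 + 300*sqrt(2) ≈ 2824.3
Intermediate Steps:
S(n) = n**2 - 13*n
p(d) = 8 + sqrt(2) (p(d) = sqrt(2) + 8 = 8 + sqrt(2))
p(P(-1 - 1*(-3), 0/(-4) - 5/(-2)))*S(-12) = (8 + sqrt(2))*(-12*(-13 - 12)) = (8 + sqrt(2))*(-12*(-25)) = (8 + sqrt(2))*300 = 2400 + 300*sqrt(2)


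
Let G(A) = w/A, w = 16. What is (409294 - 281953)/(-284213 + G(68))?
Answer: -721599/1610539 ≈ -0.44805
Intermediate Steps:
G(A) = 16/A
(409294 - 281953)/(-284213 + G(68)) = (409294 - 281953)/(-284213 + 16/68) = 127341/(-284213 + 16*(1/68)) = 127341/(-284213 + 4/17) = 127341/(-4831617/17) = 127341*(-17/4831617) = -721599/1610539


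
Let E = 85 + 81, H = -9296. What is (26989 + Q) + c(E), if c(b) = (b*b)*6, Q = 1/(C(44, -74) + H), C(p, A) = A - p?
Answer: 1810547549/9414 ≈ 1.9233e+5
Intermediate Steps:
Q = -1/9414 (Q = 1/((-74 - 1*44) - 9296) = 1/((-74 - 44) - 9296) = 1/(-118 - 9296) = 1/(-9414) = -1/9414 ≈ -0.00010622)
E = 166
c(b) = 6*b**2 (c(b) = b**2*6 = 6*b**2)
(26989 + Q) + c(E) = (26989 - 1/9414) + 6*166**2 = 254074445/9414 + 6*27556 = 254074445/9414 + 165336 = 1810547549/9414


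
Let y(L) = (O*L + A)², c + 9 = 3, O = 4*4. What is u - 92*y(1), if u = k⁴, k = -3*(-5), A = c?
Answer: 41425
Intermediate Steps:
O = 16
c = -6 (c = -9 + 3 = -6)
A = -6
k = 15
u = 50625 (u = 15⁴ = 50625)
y(L) = (-6 + 16*L)² (y(L) = (16*L - 6)² = (-6 + 16*L)²)
u - 92*y(1) = 50625 - 368*(-3 + 8*1)² = 50625 - 368*(-3 + 8)² = 50625 - 368*5² = 50625 - 368*25 = 50625 - 92*100 = 50625 - 9200 = 41425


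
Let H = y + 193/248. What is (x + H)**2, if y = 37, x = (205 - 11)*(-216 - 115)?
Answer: 253309601984209/61504 ≈ 4.1186e+9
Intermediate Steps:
x = -64214 (x = 194*(-331) = -64214)
H = 9369/248 (H = 37 + 193/248 = 9369/248 ≈ 37.778)
(x + H)**2 = (-64214 + 9369/248)**2 = (-15915703/248)**2 = 253309601984209/61504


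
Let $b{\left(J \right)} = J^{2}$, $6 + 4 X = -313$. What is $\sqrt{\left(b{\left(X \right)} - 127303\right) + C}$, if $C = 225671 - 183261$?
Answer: $\frac{i \sqrt{1256527}}{4} \approx 280.24 i$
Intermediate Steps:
$X = - \frac{319}{4}$ ($X = - \frac{3}{2} + \frac{1}{4} \left(-313\right) = - \frac{3}{2} - \frac{313}{4} = - \frac{319}{4} \approx -79.75$)
$C = 42410$ ($C = 225671 - 183261 = 42410$)
$\sqrt{\left(b{\left(X \right)} - 127303\right) + C} = \sqrt{\left(\left(- \frac{319}{4}\right)^{2} - 127303\right) + 42410} = \sqrt{\left(\frac{101761}{16} - 127303\right) + 42410} = \sqrt{- \frac{1935087}{16} + 42410} = \sqrt{- \frac{1256527}{16}} = \frac{i \sqrt{1256527}}{4}$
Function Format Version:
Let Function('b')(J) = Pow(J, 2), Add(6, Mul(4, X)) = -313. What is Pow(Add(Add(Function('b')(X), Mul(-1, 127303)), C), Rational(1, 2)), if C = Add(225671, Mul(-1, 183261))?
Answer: Mul(Rational(1, 4), I, Pow(1256527, Rational(1, 2))) ≈ Mul(280.24, I)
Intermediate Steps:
X = Rational(-319, 4) (X = Add(Rational(-3, 2), Mul(Rational(1, 4), -313)) = Add(Rational(-3, 2), Rational(-313, 4)) = Rational(-319, 4) ≈ -79.750)
C = 42410 (C = Add(225671, -183261) = 42410)
Pow(Add(Add(Function('b')(X), Mul(-1, 127303)), C), Rational(1, 2)) = Pow(Add(Add(Pow(Rational(-319, 4), 2), Mul(-1, 127303)), 42410), Rational(1, 2)) = Pow(Add(Add(Rational(101761, 16), -127303), 42410), Rational(1, 2)) = Pow(Add(Rational(-1935087, 16), 42410), Rational(1, 2)) = Pow(Rational(-1256527, 16), Rational(1, 2)) = Mul(Rational(1, 4), I, Pow(1256527, Rational(1, 2)))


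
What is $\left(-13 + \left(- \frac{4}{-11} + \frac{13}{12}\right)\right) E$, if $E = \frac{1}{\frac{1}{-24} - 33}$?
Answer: $\frac{50}{143} \approx 0.34965$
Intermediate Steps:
$E = - \frac{24}{793}$ ($E = \frac{1}{- \frac{1}{24} - 33} = \frac{1}{- \frac{793}{24}} = - \frac{24}{793} \approx -0.030265$)
$\left(-13 + \left(- \frac{4}{-11} + \frac{13}{12}\right)\right) E = \left(-13 + \left(- \frac{4}{-11} + \frac{13}{12}\right)\right) \left(- \frac{24}{793}\right) = \left(-13 + \left(\left(-4\right) \left(- \frac{1}{11}\right) + 13 \cdot \frac{1}{12}\right)\right) \left(- \frac{24}{793}\right) = \left(-13 + \left(\frac{4}{11} + \frac{13}{12}\right)\right) \left(- \frac{24}{793}\right) = \left(-13 + \frac{191}{132}\right) \left(- \frac{24}{793}\right) = \left(- \frac{1525}{132}\right) \left(- \frac{24}{793}\right) = \frac{50}{143}$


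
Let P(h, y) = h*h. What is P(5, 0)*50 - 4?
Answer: 1246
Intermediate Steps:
P(h, y) = h²
P(5, 0)*50 - 4 = 5²*50 - 4 = 25*50 - 4 = 1250 - 4 = 1246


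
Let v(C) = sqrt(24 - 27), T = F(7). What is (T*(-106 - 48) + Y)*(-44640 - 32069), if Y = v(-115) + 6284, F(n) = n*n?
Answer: 96806758 - 76709*I*sqrt(3) ≈ 9.6807e+7 - 1.3286e+5*I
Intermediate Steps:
F(n) = n**2
T = 49 (T = 7**2 = 49)
v(C) = I*sqrt(3) (v(C) = sqrt(-3) = I*sqrt(3))
Y = 6284 + I*sqrt(3) (Y = I*sqrt(3) + 6284 = 6284 + I*sqrt(3) ≈ 6284.0 + 1.732*I)
(T*(-106 - 48) + Y)*(-44640 - 32069) = (49*(-106 - 48) + (6284 + I*sqrt(3)))*(-44640 - 32069) = (49*(-154) + (6284 + I*sqrt(3)))*(-76709) = (-7546 + (6284 + I*sqrt(3)))*(-76709) = (-1262 + I*sqrt(3))*(-76709) = 96806758 - 76709*I*sqrt(3)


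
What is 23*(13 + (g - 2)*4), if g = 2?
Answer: 299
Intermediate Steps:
23*(13 + (g - 2)*4) = 23*(13 + (2 - 2)*4) = 23*(13 + 0*4) = 23*(13 + 0) = 23*13 = 299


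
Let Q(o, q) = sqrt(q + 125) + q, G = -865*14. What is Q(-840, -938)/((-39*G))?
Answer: -67/33735 + I*sqrt(813)/472290 ≈ -0.0019861 + 6.0372e-5*I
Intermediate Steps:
G = -12110
Q(o, q) = q + sqrt(125 + q) (Q(o, q) = sqrt(125 + q) + q = q + sqrt(125 + q))
Q(-840, -938)/((-39*G)) = (-938 + sqrt(125 - 938))/((-39*(-12110))) = (-938 + sqrt(-813))/472290 = (-938 + I*sqrt(813))*(1/472290) = -67/33735 + I*sqrt(813)/472290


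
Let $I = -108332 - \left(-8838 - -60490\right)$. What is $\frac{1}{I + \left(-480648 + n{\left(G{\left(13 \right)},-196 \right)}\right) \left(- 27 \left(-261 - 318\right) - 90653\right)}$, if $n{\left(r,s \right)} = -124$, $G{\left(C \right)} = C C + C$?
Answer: $\frac{1}{36067355456} \approx 2.7726 \cdot 10^{-11}$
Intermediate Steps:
$G{\left(C \right)} = C + C^{2}$ ($G{\left(C \right)} = C^{2} + C = C + C^{2}$)
$I = -159984$ ($I = -108332 - \left(-8838 + 60490\right) = -108332 - 51652 = -159984$)
$\frac{1}{I + \left(-480648 + n{\left(G{\left(13 \right)},-196 \right)}\right) \left(- 27 \left(-261 - 318\right) - 90653\right)} = \frac{1}{-159984 + \left(-480648 - 124\right) \left(- 27 \left(-261 - 318\right) - 90653\right)} = \frac{1}{-159984 - 480772 \left(\left(-27\right) \left(-579\right) - 90653\right)} = \frac{1}{-159984 - 480772 \left(15633 - 90653\right)} = \frac{1}{-159984 - -36067515440} = \frac{1}{-159984 + 36067515440} = \frac{1}{36067355456}$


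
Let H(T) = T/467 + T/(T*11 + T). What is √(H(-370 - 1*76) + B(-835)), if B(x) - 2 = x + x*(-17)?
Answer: √104900943963/2802 ≈ 115.59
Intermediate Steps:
B(x) = 2 - 16*x (B(x) = 2 + (x + x*(-17)) = 2 + (x - 17*x) = 2 - 16*x)
H(T) = 1/12 + T/467 (H(T) = T*(1/467) + T/(11*T + T) = T/467 + T/((12*T)) = T/467 + T*(1/(12*T)) = T/467 + 1/12 = 1/12 + T/467)
√(H(-370 - 1*76) + B(-835)) = √((1/12 + (-370 - 1*76)/467) + (2 - 16*(-835))) = √((1/12 + (-370 - 76)/467) + (2 + 13360)) = √((1/12 + (1/467)*(-446)) + 13362) = √((1/12 - 446/467) + 13362) = √(-4885/5604 + 13362) = √(74875763/5604) = √104900943963/2802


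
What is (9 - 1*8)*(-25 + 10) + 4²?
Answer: 1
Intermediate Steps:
(9 - 1*8)*(-25 + 10) + 4² = (9 - 8)*(-15) + 16 = 1*(-15) + 16 = -15 + 16 = 1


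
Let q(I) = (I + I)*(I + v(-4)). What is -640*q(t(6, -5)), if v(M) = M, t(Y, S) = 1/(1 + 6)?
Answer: 34560/49 ≈ 705.31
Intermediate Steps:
t(Y, S) = ⅐ (t(Y, S) = 1/7 = ⅐)
q(I) = 2*I*(-4 + I) (q(I) = (I + I)*(I - 4) = (2*I)*(-4 + I) = 2*I*(-4 + I))
-640*q(t(6, -5)) = -1280*(-4 + ⅐)/7 = -1280*(-27)/(7*7) = -640*(-54/49) = 34560/49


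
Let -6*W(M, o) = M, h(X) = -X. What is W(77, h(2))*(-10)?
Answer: 385/3 ≈ 128.33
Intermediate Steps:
W(M, o) = -M/6
W(77, h(2))*(-10) = -⅙*77*(-10) = -77/6*(-10) = 385/3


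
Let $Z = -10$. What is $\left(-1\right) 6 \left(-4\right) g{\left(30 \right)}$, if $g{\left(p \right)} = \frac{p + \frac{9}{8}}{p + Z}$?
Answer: $\frac{747}{20} \approx 37.35$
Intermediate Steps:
$g{\left(p \right)} = \frac{\frac{9}{8} + p}{-10 + p}$ ($g{\left(p \right)} = \frac{p + \frac{9}{8}}{p - 10} = \frac{p + 9 \cdot \frac{1}{8}}{-10 + p} = \frac{p + \frac{9}{8}}{-10 + p} = \frac{\frac{9}{8} + p}{-10 + p}$)
$\left(-1\right) 6 \left(-4\right) g{\left(30 \right)} = \left(-1\right) 6 \left(-4\right) \frac{\frac{9}{8} + 30}{-10 + 30} = \left(-6\right) \left(-4\right) \frac{1}{20} \cdot \frac{249}{8} = 24 \cdot \frac{1}{20} \cdot \frac{249}{8} = 24 \cdot \frac{249}{160} = \frac{747}{20}$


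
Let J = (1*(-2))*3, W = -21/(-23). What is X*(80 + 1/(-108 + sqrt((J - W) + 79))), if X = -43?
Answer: -458522674/133307 + 43*sqrt(38134)/266614 ≈ -3439.6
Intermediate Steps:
W = 21/23 (W = -21*(-1/23) = 21/23 ≈ 0.91304)
J = -6 (J = -2*3 = -6)
X*(80 + 1/(-108 + sqrt((J - W) + 79))) = -43*(80 + 1/(-108 + sqrt((-6 - 1*21/23) + 79))) = -43*(80 + 1/(-108 + sqrt((-6 - 21/23) + 79))) = -43*(80 + 1/(-108 + sqrt(-159/23 + 79))) = -43*(80 + 1/(-108 + sqrt(1658/23))) = -43*(80 + 1/(-108 + sqrt(38134)/23)) = -3440 - 43/(-108 + sqrt(38134)/23)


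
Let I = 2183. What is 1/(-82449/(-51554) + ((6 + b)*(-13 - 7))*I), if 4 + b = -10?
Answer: 51554/18006863569 ≈ 2.8630e-6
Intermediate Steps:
b = -14 (b = -4 - 10 = -14)
1/(-82449/(-51554) + ((6 + b)*(-13 - 7))*I) = 1/(-82449/(-51554) + ((6 - 14)*(-13 - 7))*2183) = 1/(-82449*(-1/51554) - 8*(-20)*2183) = 1/(82449/51554 + 160*2183) = 1/(82449/51554 + 349280) = 1/(18006863569/51554) = 51554/18006863569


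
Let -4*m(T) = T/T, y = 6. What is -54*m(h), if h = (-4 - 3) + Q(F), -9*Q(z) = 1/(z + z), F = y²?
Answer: 27/2 ≈ 13.500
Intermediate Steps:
F = 36 (F = 6² = 36)
Q(z) = -1/(18*z) (Q(z) = -1/(9*(z + z)) = -1/(2*z)/9 = -1/(18*z))
h = -4537/648 (h = (-4 - 3) - 1/18/36 = -7 - 1/18*1/36 = -7 - 1/648 = -4537/648 ≈ -7.0015)
m(T) = -¼ (m(T) = -T/(4*T) = -¼*1 = -¼)
-54*m(h) = -54*(-¼) = 27/2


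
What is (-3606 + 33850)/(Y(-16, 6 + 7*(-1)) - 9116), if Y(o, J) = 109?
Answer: -30244/9007 ≈ -3.3578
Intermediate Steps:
(-3606 + 33850)/(Y(-16, 6 + 7*(-1)) - 9116) = (-3606 + 33850)/(109 - 9116) = 30244/(-9007) = 30244*(-1/9007) = -30244/9007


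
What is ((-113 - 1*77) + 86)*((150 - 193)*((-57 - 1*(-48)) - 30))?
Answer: -174408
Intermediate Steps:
((-113 - 1*77) + 86)*((150 - 193)*((-57 - 1*(-48)) - 30)) = ((-113 - 77) + 86)*(-43*((-57 + 48) - 30)) = (-190 + 86)*(-43*(-9 - 30)) = -(-4472)*(-39) = -104*1677 = -174408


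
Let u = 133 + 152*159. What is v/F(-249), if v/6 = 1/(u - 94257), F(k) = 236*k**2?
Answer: -1/170602116936 ≈ -5.8616e-12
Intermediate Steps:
u = 24301 (u = 133 + 24168 = 24301)
v = -3/34978 (v = 6/(24301 - 94257) = 6/(-69956) = 6*(-1/69956) = -3/34978 ≈ -8.5768e-5)
v/F(-249) = -3/(34978*(236*(-249)**2)) = -3/(34978*(236*62001)) = -3/34978/14632236 = -3/34978*1/14632236 = -1/170602116936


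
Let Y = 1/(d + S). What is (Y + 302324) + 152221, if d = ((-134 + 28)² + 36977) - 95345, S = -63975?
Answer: 50503131314/111107 ≈ 4.5455e+5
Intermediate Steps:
d = -47132 (d = ((-106)² + 36977) - 95345 = (11236 + 36977) - 95345 = 48213 - 95345 = -47132)
Y = -1/111107 (Y = 1/(-47132 - 63975) = 1/(-111107) = -1/111107 ≈ -9.0003e-6)
(Y + 302324) + 152221 = (-1/111107 + 302324) + 152221 = 33590312667/111107 + 152221 = 50503131314/111107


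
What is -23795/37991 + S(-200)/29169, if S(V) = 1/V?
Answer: -138815308991/221631895800 ≈ -0.62633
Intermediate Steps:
-23795/37991 + S(-200)/29169 = -23795/37991 + 1/(-200*29169) = -23795*1/37991 - 1/200*1/29169 = -23795/37991 - 1/5833800 = -138815308991/221631895800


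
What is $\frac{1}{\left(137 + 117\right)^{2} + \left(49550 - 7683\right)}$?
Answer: $\frac{1}{106383} \approx 9.4 \cdot 10^{-6}$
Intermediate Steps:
$\frac{1}{\left(137 + 117\right)^{2} + \left(49550 - 7683\right)} = \frac{1}{254^{2} + \left(49550 - 7683\right)} = \frac{1}{64516 + 41867} = \frac{1}{106383}$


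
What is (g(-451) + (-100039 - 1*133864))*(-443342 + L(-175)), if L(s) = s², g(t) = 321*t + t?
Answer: 156471332625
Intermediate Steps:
g(t) = 322*t
(g(-451) + (-100039 - 1*133864))*(-443342 + L(-175)) = (322*(-451) + (-100039 - 1*133864))*(-443342 + (-175)²) = (-145222 + (-100039 - 133864))*(-443342 + 30625) = (-145222 - 233903)*(-412717) = -379125*(-412717) = 156471332625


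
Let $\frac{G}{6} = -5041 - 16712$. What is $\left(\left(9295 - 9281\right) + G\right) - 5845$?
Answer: $-136349$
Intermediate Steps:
$G = -130518$ ($G = 6 \left(-5041 - 16712\right) = 6 \left(-21753\right) = -130518$)
$\left(\left(9295 - 9281\right) + G\right) - 5845 = \left(\left(9295 - 9281\right) - 130518\right) - 5845 = \left(14 - 130518\right) - 5845 = -130504 - 5845 = -136349$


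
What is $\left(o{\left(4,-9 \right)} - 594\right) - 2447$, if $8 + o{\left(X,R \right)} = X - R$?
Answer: $-3036$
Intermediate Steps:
$o{\left(X,R \right)} = -8 + X - R$ ($o{\left(X,R \right)} = -8 - \left(R - X\right) = -8 + X - R$)
$\left(o{\left(4,-9 \right)} - 594\right) - 2447 = \left(\left(-8 + 4 - -9\right) - 594\right) - 2447 = \left(\left(-8 + 4 + 9\right) - 594\right) - 2447 = \left(5 - 594\right) - 2447 = -589 - 2447 = -3036$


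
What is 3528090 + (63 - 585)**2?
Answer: 3800574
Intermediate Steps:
3528090 + (63 - 585)**2 = 3528090 + (-522)**2 = 3528090 + 272484 = 3800574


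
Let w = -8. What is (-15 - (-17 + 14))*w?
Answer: 96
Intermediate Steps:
(-15 - (-17 + 14))*w = (-15 - (-17 + 14))*(-8) = (-15 - 1*(-3))*(-8) = (-15 + 3)*(-8) = -12*(-8) = 96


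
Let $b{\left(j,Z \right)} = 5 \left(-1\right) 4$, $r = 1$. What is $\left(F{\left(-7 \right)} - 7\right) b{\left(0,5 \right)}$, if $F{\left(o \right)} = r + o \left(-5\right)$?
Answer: $-580$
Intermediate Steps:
$F{\left(o \right)} = 1 - 5 o$ ($F{\left(o \right)} = 1 + o \left(-5\right) = 1 - 5 o$)
$b{\left(j,Z \right)} = -20$ ($b{\left(j,Z \right)} = \left(-5\right) 4 = -20$)
$\left(F{\left(-7 \right)} - 7\right) b{\left(0,5 \right)} = \left(\left(1 - -35\right) - 7\right) \left(-20\right) = \left(\left(1 + 35\right) - 7\right) \left(-20\right) = \left(36 - 7\right) \left(-20\right) = 29 \left(-20\right) = -580$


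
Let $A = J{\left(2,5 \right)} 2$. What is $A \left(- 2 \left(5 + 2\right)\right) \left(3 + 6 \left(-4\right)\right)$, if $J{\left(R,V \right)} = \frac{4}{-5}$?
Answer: $- \frac{2352}{5} \approx -470.4$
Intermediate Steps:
$J{\left(R,V \right)} = - \frac{4}{5}$ ($J{\left(R,V \right)} = 4 \left(- \frac{1}{5}\right) = - \frac{4}{5}$)
$A = - \frac{8}{5}$ ($A = \left(- \frac{4}{5}\right) 2 = - \frac{8}{5} \approx -1.6$)
$A \left(- 2 \left(5 + 2\right)\right) \left(3 + 6 \left(-4\right)\right) = - \frac{8 \left(- 2 \left(5 + 2\right)\right)}{5} \left(3 + 6 \left(-4\right)\right) = - \frac{8 \left(\left(-2\right) 7\right)}{5} \left(3 - 24\right) = \left(- \frac{8}{5}\right) \left(-14\right) \left(-21\right) = \frac{112}{5} \left(-21\right) = - \frac{2352}{5}$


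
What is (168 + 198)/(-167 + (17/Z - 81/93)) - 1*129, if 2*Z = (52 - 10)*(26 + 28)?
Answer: -774070725/5900809 ≈ -131.18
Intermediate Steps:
Z = 1134 (Z = ((52 - 10)*(26 + 28))/2 = (42*54)/2 = (½)*2268 = 1134)
(168 + 198)/(-167 + (17/Z - 81/93)) - 1*129 = (168 + 198)/(-167 + (17/1134 - 81/93)) - 1*129 = 366/(-167 + (17*(1/1134) - 81*1/93)) - 129 = 366/(-167 + (17/1134 - 27/31)) - 129 = 366/(-167 - 30091/35154) - 129 = 366/(-5900809/35154) - 129 = 366*(-35154/5900809) - 129 = -12866364/5900809 - 129 = -774070725/5900809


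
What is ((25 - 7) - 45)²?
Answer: 729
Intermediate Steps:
((25 - 7) - 45)² = (18 - 45)² = (-27)² = 729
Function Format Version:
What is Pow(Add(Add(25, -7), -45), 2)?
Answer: 729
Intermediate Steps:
Pow(Add(Add(25, -7), -45), 2) = Pow(Add(18, -45), 2) = Pow(-27, 2) = 729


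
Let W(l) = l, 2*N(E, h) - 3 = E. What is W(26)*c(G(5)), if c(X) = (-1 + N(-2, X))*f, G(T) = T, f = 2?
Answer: -26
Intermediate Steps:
N(E, h) = 3/2 + E/2
c(X) = -1 (c(X) = (-1 + (3/2 + (½)*(-2)))*2 = (-1 + (3/2 - 1))*2 = (-1 + ½)*2 = -½*2 = -1)
W(26)*c(G(5)) = 26*(-1) = -26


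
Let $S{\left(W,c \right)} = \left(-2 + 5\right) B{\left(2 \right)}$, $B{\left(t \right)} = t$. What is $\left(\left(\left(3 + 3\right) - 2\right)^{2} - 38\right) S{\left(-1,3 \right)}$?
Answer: $-132$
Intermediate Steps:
$S{\left(W,c \right)} = 6$ ($S{\left(W,c \right)} = \left(-2 + 5\right) 2 = 3 \cdot 2 = 6$)
$\left(\left(\left(3 + 3\right) - 2\right)^{2} - 38\right) S{\left(-1,3 \right)} = \left(\left(\left(3 + 3\right) - 2\right)^{2} - 38\right) 6 = \left(\left(6 - 2\right)^{2} - 38\right) 6 = \left(4^{2} - 38\right) 6 = \left(16 - 38\right) 6 = \left(-22\right) 6 = -132$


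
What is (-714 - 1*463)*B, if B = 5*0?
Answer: 0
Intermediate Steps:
B = 0
(-714 - 1*463)*B = (-714 - 1*463)*0 = (-714 - 463)*0 = -1177*0 = 0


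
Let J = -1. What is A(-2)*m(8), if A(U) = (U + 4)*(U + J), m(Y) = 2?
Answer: -12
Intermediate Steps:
A(U) = (-1 + U)*(4 + U) (A(U) = (U + 4)*(U - 1) = (4 + U)*(-1 + U) = (-1 + U)*(4 + U))
A(-2)*m(8) = (-4 + (-2)**2 + 3*(-2))*2 = (-4 + 4 - 6)*2 = -6*2 = -12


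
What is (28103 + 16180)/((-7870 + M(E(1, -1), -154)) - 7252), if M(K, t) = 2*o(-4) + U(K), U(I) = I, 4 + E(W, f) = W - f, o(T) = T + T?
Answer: -44283/15140 ≈ -2.9249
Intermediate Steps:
o(T) = 2*T
E(W, f) = -4 + W - f (E(W, f) = -4 + (W - f) = -4 + W - f)
M(K, t) = -16 + K (M(K, t) = 2*(2*(-4)) + K = 2*(-8) + K = -16 + K)
(28103 + 16180)/((-7870 + M(E(1, -1), -154)) - 7252) = (28103 + 16180)/((-7870 + (-16 + (-4 + 1 - 1*(-1)))) - 7252) = 44283/((-7870 + (-16 + (-4 + 1 + 1))) - 7252) = 44283/((-7870 + (-16 - 2)) - 7252) = 44283/((-7870 - 18) - 7252) = 44283/(-7888 - 7252) = 44283/(-15140) = 44283*(-1/15140) = -44283/15140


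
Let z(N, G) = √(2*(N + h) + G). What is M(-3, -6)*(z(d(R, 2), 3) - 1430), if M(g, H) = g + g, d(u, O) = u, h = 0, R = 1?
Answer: 8580 - 6*√5 ≈ 8566.6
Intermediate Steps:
M(g, H) = 2*g
z(N, G) = √(G + 2*N) (z(N, G) = √(2*(N + 0) + G) = √(2*N + G) = √(G + 2*N))
M(-3, -6)*(z(d(R, 2), 3) - 1430) = (2*(-3))*(√(3 + 2*1) - 1430) = -6*(√(3 + 2) - 1430) = -6*(√5 - 1430) = -6*(-1430 + √5) = 8580 - 6*√5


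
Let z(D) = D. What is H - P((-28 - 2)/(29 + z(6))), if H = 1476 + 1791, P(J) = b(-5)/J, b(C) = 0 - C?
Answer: 19637/6 ≈ 3272.8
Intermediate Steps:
b(C) = -C
P(J) = 5/J (P(J) = (-1*(-5))/J = 5/J)
H = 3267
H - P((-28 - 2)/(29 + z(6))) = 3267 - 5/((-28 - 2)/(29 + 6)) = 3267 - 5/((-30/35)) = 3267 - 5/((-30*1/35)) = 3267 - 5/(-6/7) = 3267 - 5*(-7)/6 = 3267 - 1*(-35/6) = 3267 + 35/6 = 19637/6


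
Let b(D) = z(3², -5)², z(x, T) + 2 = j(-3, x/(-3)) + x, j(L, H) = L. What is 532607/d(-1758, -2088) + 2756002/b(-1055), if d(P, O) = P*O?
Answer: 632279755445/3670704 ≈ 1.7225e+5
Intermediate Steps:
z(x, T) = -5 + x (z(x, T) = -2 + (-3 + x) = -5 + x)
d(P, O) = O*P
b(D) = 16 (b(D) = (-5 + 3²)² = (-5 + 9)² = 4² = 16)
532607/d(-1758, -2088) + 2756002/b(-1055) = 532607/((-2088*(-1758))) + 2756002/16 = 532607/3670704 + 2756002*(1/16) = 532607*(1/3670704) + 1378001/8 = 532607/3670704 + 1378001/8 = 632279755445/3670704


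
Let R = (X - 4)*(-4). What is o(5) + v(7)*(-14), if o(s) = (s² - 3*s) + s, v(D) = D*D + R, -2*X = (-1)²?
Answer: -923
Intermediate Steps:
X = -½ (X = -½*(-1)² = -½*1 = -½ ≈ -0.50000)
R = 18 (R = (-½ - 4)*(-4) = -9/2*(-4) = 18)
v(D) = 18 + D² (v(D) = D*D + 18 = D² + 18 = 18 + D²)
o(s) = s² - 2*s
o(5) + v(7)*(-14) = 5*(-2 + 5) + (18 + 7²)*(-14) = 5*3 + (18 + 49)*(-14) = 15 + 67*(-14) = 15 - 938 = -923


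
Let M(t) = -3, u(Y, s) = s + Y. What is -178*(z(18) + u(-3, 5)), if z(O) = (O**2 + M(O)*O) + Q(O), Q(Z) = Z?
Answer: -51620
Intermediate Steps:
u(Y, s) = Y + s
z(O) = O**2 - 2*O (z(O) = (O**2 - 3*O) + O = O**2 - 2*O)
-178*(z(18) + u(-3, 5)) = -178*(18*(-2 + 18) + (-3 + 5)) = -178*(18*16 + 2) = -178*(288 + 2) = -178*290 = -51620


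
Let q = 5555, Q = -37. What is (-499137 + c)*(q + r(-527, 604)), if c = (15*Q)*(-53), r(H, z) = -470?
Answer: -2388536370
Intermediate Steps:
c = 29415 (c = (15*(-37))*(-53) = -555*(-53) = 29415)
(-499137 + c)*(q + r(-527, 604)) = (-499137 + 29415)*(5555 - 470) = -469722*5085 = -2388536370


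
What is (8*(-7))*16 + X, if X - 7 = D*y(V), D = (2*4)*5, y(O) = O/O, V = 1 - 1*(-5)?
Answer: -849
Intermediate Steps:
V = 6 (V = 1 + 5 = 6)
y(O) = 1
D = 40 (D = 8*5 = 40)
X = 47 (X = 7 + 40*1 = 7 + 40 = 47)
(8*(-7))*16 + X = (8*(-7))*16 + 47 = -56*16 + 47 = -896 + 47 = -849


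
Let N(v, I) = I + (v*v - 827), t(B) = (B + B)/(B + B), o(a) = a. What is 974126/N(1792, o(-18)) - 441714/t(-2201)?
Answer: -1418086044040/3210419 ≈ -4.4171e+5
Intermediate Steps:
t(B) = 1 (t(B) = (2*B)/((2*B)) = (2*B)*(1/(2*B)) = 1)
N(v, I) = -827 + I + v² (N(v, I) = I + (v² - 827) = I + (-827 + v²) = -827 + I + v²)
974126/N(1792, o(-18)) - 441714/t(-2201) = 974126/(-827 - 18 + 1792²) - 441714/1 = 974126/(-827 - 18 + 3211264) - 441714*1 = 974126/3210419 - 441714 = -1418086044040/3210419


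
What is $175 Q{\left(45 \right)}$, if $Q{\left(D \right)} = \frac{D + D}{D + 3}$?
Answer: $\frac{2625}{8} \approx 328.13$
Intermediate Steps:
$Q{\left(D \right)} = \frac{2 D}{3 + D}$
$175 Q{\left(45 \right)} = 175 \cdot 2 \cdot 45 \frac{1}{3 + 45} = 175 \cdot 2 \cdot 45 \cdot \frac{1}{48} = 175 \cdot \frac{15}{8} = \frac{2625}{8}$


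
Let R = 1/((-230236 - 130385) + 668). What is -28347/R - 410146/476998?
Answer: 2433545460510736/238499 ≈ 1.0204e+10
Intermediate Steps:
R = -1/359953 (R = 1/(-360621 + 668) = 1/(-359953) = -1/359953 ≈ -2.7781e-6)
-28347/R - 410146/476998 = -28347/(-1/359953) - 410146/476998 = -28347*(-359953) - 410146*1/476998 = 10203587691 - 205073/238499 = 2433545460510736/238499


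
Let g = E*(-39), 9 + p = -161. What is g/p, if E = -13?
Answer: -507/170 ≈ -2.9824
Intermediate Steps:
p = -170 (p = -9 - 161 = -170)
g = 507 (g = -13*(-39) = 507)
g/p = 507/(-170) = 507*(-1/170) = -507/170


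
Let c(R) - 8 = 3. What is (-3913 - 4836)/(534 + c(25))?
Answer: -8749/545 ≈ -16.053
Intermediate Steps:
c(R) = 11 (c(R) = 8 + 3 = 11)
(-3913 - 4836)/(534 + c(25)) = (-3913 - 4836)/(534 + 11) = -8749/545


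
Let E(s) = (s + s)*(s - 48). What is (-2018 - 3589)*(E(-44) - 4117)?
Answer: -22310253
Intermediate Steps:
E(s) = 2*s*(-48 + s) (E(s) = (2*s)*(-48 + s) = 2*s*(-48 + s))
(-2018 - 3589)*(E(-44) - 4117) = (-2018 - 3589)*(2*(-44)*(-48 - 44) - 4117) = -5607*(2*(-44)*(-92) - 4117) = -5607*(8096 - 4117) = -5607*3979 = -22310253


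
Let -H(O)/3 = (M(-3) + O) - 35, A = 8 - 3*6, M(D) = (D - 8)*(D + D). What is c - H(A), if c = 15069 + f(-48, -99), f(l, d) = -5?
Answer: 15127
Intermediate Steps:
M(D) = 2*D*(-8 + D) (M(D) = (-8 + D)*(2*D) = 2*D*(-8 + D))
A = -10 (A = 8 - 18 = -10)
c = 15064 (c = 15069 - 5 = 15064)
H(O) = -93 - 3*O (H(O) = -3*((2*(-3)*(-8 - 3) + O) - 35) = -3*((2*(-3)*(-11) + O) - 35) = -3*((66 + O) - 35) = -3*(31 + O) = -93 - 3*O)
c - H(A) = 15064 - (-93 - 3*(-10)) = 15064 - (-93 + 30) = 15064 - 1*(-63) = 15064 + 63 = 15127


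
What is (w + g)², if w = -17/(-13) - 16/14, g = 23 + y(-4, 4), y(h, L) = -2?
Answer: 3709476/8281 ≈ 447.95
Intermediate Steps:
g = 21 (g = 23 - 2 = 21)
w = 15/91 (w = -17*(-1/13) - 16*1/14 = 17/13 - 8/7 = 15/91 ≈ 0.16484)
(w + g)² = (15/91 + 21)² = (1926/91)² = 3709476/8281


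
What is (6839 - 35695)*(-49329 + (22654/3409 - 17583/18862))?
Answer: 45758616490702268/32150279 ≈ 1.4233e+9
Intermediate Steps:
(6839 - 35695)*(-49329 + (22654/3409 - 17583/18862)) = -28856*(-49329 + (22654*(1/3409) - 17583*1/18862)) = -28856*(-49329 + (22654/3409 - 17583/18862)) = -28856*(-49329 + 367359301/64300558) = -28856*(-3171514866281/64300558) = 45758616490702268/32150279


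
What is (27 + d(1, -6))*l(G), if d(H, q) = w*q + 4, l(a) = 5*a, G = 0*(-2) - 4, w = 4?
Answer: -140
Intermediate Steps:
G = -4 (G = 0 - 4 = -4)
d(H, q) = 4 + 4*q (d(H, q) = 4*q + 4 = 4 + 4*q)
(27 + d(1, -6))*l(G) = (27 + (4 + 4*(-6)))*(5*(-4)) = (27 + (4 - 24))*(-20) = (27 - 20)*(-20) = 7*(-20) = -140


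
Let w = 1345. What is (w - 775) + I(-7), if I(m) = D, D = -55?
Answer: 515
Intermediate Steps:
I(m) = -55
(w - 775) + I(-7) = (1345 - 775) - 55 = 570 - 55 = 515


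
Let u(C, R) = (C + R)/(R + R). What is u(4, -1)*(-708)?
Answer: 1062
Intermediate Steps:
u(C, R) = (C + R)/(2*R) (u(C, R) = (C + R)/((2*R)) = (C + R)*(1/(2*R)) = (C + R)/(2*R))
u(4, -1)*(-708) = ((1/2)*(4 - 1)/(-1))*(-708) = ((1/2)*(-1)*3)*(-708) = -3/2*(-708) = 1062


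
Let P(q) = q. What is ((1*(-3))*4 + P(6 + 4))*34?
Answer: -68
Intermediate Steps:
((1*(-3))*4 + P(6 + 4))*34 = ((1*(-3))*4 + (6 + 4))*34 = (-3*4 + 10)*34 = (-12 + 10)*34 = -2*34 = -68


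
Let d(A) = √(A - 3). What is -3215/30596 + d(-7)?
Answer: -3215/30596 + I*√10 ≈ -0.10508 + 3.1623*I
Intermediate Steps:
d(A) = √(-3 + A)
-3215/30596 + d(-7) = -3215/30596 + √(-3 - 7) = -3215*1/30596 + √(-10) = -3215/30596 + I*√10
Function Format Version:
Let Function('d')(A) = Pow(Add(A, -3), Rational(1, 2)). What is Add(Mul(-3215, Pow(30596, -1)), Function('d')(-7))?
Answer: Add(Rational(-3215, 30596), Mul(I, Pow(10, Rational(1, 2)))) ≈ Add(-0.10508, Mul(3.1623, I))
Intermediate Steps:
Function('d')(A) = Pow(Add(-3, A), Rational(1, 2))
Add(Mul(-3215, Pow(30596, -1)), Function('d')(-7)) = Add(Mul(-3215, Pow(30596, -1)), Pow(Add(-3, -7), Rational(1, 2))) = Add(Mul(-3215, Rational(1, 30596)), Pow(-10, Rational(1, 2))) = Add(Rational(-3215, 30596), Mul(I, Pow(10, Rational(1, 2))))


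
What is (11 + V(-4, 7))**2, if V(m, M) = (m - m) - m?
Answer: 225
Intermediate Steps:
V(m, M) = -m (V(m, M) = 0 - m = -m)
(11 + V(-4, 7))**2 = (11 - 1*(-4))**2 = (11 + 4)**2 = 15**2 = 225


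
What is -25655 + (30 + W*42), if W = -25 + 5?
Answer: -26465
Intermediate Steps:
W = -20
-25655 + (30 + W*42) = -25655 + (30 - 20*42) = -25655 + (30 - 840) = -25655 - 810 = -26465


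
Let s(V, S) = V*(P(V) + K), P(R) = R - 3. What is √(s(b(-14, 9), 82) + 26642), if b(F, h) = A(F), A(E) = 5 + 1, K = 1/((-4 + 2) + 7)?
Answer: √666530/5 ≈ 163.28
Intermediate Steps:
P(R) = -3 + R
K = ⅕ (K = 1/(-2 + 7) = 1/5 = ⅕ ≈ 0.20000)
A(E) = 6
b(F, h) = 6
s(V, S) = V*(-14/5 + V) (s(V, S) = V*((-3 + V) + ⅕) = V*(-14/5 + V))
√(s(b(-14, 9), 82) + 26642) = √((⅕)*6*(-14 + 5*6) + 26642) = √((⅕)*6*(-14 + 30) + 26642) = √((⅕)*6*16 + 26642) = √(96/5 + 26642) = √(133306/5) = √666530/5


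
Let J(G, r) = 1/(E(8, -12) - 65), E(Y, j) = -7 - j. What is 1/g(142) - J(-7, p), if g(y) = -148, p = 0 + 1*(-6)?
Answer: 11/1110 ≈ 0.0099099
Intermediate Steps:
p = -6 (p = 0 - 6 = -6)
J(G, r) = -1/60 (J(G, r) = 1/((-7 - 1*(-12)) - 65) = 1/((-7 + 12) - 65) = 1/(5 - 65) = 1/(-60) = -1/60)
1/g(142) - J(-7, p) = 1/(-148) - 1*(-1/60) = -1/148 + 1/60 = 11/1110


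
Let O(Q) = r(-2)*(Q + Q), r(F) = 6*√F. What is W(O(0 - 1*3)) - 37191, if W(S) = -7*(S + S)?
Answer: -37191 + 504*I*√2 ≈ -37191.0 + 712.76*I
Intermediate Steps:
O(Q) = 12*I*Q*√2 (O(Q) = (6*√(-2))*(Q + Q) = (6*(I*√2))*(2*Q) = (6*I*√2)*(2*Q) = 12*I*Q*√2)
W(S) = -14*S
W(O(0 - 1*3)) - 37191 = -168*I*(0 - 1*3)*√2 - 37191 = -168*I*(0 - 3)*√2 - 37191 = -168*I*(-3)*√2 - 37191 = -(-504)*I*√2 - 37191 = 504*I*√2 - 37191 = -37191 + 504*I*√2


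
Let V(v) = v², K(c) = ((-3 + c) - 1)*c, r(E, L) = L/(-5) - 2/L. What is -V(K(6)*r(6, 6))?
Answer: -8464/25 ≈ -338.56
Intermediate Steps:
r(E, L) = -2/L - L/5 (r(E, L) = L*(-⅕) - 2/L = -L/5 - 2/L = -2/L - L/5)
K(c) = c*(-4 + c) (K(c) = (-4 + c)*c = c*(-4 + c))
-V(K(6)*r(6, 6)) = -((6*(-4 + 6))*(-2/6 - ⅕*6))² = -((6*2)*(-2*⅙ - 6/5))² = -(12*(-⅓ - 6/5))² = -(12*(-23/15))² = -(-92/5)² = -1*8464/25 = -8464/25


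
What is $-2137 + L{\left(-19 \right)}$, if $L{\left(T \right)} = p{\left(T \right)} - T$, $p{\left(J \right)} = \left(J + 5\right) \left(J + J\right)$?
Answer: $-1586$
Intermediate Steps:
$p{\left(J \right)} = 2 J \left(5 + J\right)$ ($p{\left(J \right)} = \left(5 + J\right) 2 J = 2 J \left(5 + J\right)$)
$L{\left(T \right)} = - T + 2 T \left(5 + T\right)$ ($L{\left(T \right)} = 2 T \left(5 + T\right) - T = - T + 2 T \left(5 + T\right)$)
$-2137 + L{\left(-19 \right)} = -2137 - 19 \left(9 + 2 \left(-19\right)\right) = -2137 - 19 \left(9 - 38\right) = -2137 - -551 = -2137 + 551 = -1586$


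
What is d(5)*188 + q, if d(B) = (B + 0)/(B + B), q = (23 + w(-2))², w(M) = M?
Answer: 535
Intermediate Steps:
q = 441 (q = (23 - 2)² = 21² = 441)
d(B) = ½ (d(B) = B/((2*B)) = B*(1/(2*B)) = ½)
d(5)*188 + q = (½)*188 + 441 = 94 + 441 = 535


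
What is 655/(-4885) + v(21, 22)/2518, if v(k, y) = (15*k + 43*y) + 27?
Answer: 464259/1230043 ≈ 0.37743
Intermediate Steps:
v(k, y) = 27 + 15*k + 43*y
655/(-4885) + v(21, 22)/2518 = 655/(-4885) + (27 + 15*21 + 43*22)/2518 = 655*(-1/4885) + (27 + 315 + 946)*(1/2518) = -131/977 + 1288*(1/2518) = -131/977 + 644/1259 = 464259/1230043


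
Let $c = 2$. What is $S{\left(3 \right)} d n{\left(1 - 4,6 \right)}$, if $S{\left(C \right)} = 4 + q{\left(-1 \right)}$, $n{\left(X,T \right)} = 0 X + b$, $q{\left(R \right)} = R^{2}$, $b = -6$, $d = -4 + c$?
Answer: $60$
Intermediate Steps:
$d = -2$ ($d = -4 + 2 = -2$)
$n{\left(X,T \right)} = -6$ ($n{\left(X,T \right)} = 0 X - 6 = 0 - 6 = -6$)
$S{\left(C \right)} = 5$ ($S{\left(C \right)} = 4 + \left(-1\right)^{2} = 4 + 1 = 5$)
$S{\left(3 \right)} d n{\left(1 - 4,6 \right)} = 5 \left(\left(-2\right) \left(-6\right)\right) = 5 \cdot 12 = 60$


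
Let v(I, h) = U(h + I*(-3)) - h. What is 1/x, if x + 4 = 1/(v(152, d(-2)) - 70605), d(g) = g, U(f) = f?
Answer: -71061/284245 ≈ -0.25000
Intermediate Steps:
v(I, h) = -3*I (v(I, h) = (h + I*(-3)) - h = (h - 3*I) - h = -3*I)
x = -284245/71061 (x = -4 + 1/(-3*152 - 70605) = -4 + 1/(-456 - 70605) = -4 + 1/(-71061) = -4 - 1/71061 = -284245/71061 ≈ -4.0000)
1/x = 1/(-284245/71061) = -71061/284245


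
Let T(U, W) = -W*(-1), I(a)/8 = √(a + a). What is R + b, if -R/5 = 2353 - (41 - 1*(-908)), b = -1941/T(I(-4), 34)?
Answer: -240621/34 ≈ -7077.1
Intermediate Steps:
I(a) = 8*√2*√a (I(a) = 8*√(a + a) = 8*√(2*a) = 8*(√2*√a) = 8*√2*√a)
T(U, W) = W
b = -1941/34 ≈ -57.088
R = -7020 (R = -5*(2353 - (41 - 1*(-908))) = -5*(2353 - (41 + 908)) = -5*(2353 - 1*949) = -5*(2353 - 949) = -5*1404 = -7020)
R + b = -7020 - 1941/34 = -240621/34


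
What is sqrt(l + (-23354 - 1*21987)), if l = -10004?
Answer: I*sqrt(55345) ≈ 235.26*I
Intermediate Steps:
sqrt(l + (-23354 - 1*21987)) = sqrt(-10004 + (-23354 - 1*21987)) = sqrt(-10004 + (-23354 - 21987)) = sqrt(-10004 - 45341) = sqrt(-55345) = I*sqrt(55345)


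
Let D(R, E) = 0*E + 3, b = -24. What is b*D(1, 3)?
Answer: -72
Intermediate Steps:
D(R, E) = 3 (D(R, E) = 0 + 3 = 3)
b*D(1, 3) = -24*3 = -72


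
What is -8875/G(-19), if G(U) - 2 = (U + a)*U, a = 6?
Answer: -8875/249 ≈ -35.643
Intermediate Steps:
G(U) = 2 + U*(6 + U) (G(U) = 2 + (U + 6)*U = 2 + (6 + U)*U = 2 + U*(6 + U))
-8875/G(-19) = -8875/(2 + (-19)² + 6*(-19)) = -8875/(2 + 361 - 114) = -8875/249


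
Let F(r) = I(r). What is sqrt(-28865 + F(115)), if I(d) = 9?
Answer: 2*I*sqrt(7214) ≈ 169.87*I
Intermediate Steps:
F(r) = 9
sqrt(-28865 + F(115)) = sqrt(-28865 + 9) = sqrt(-28856) = 2*I*sqrt(7214)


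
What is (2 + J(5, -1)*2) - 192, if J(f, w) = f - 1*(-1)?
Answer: -178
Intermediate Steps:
J(f, w) = 1 + f (J(f, w) = f + 1 = 1 + f)
(2 + J(5, -1)*2) - 192 = (2 + (1 + 5)*2) - 192 = (2 + 6*2) - 192 = (2 + 12) - 192 = 14 - 192 = -178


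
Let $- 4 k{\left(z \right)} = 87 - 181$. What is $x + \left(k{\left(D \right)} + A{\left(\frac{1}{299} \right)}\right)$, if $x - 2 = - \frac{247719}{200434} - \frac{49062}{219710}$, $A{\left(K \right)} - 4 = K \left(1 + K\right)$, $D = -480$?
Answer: $\frac{163327386163307}{5823940085015} \approx 28.044$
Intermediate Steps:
$k{\left(z \right)} = \frac{47}{2}$ ($k{\left(z \right)} = - \frac{87 - 181}{4} = \left(- \frac{1}{4}\right) \left(-94\right) = \frac{47}{2}$)
$A{\left(K \right)} = 4 + K \left(1 + K\right)$
$x = \frac{11907336941}{22018677070}$ ($x = 2 - \left(\frac{24531}{109855} + \frac{247719}{200434}\right) = 2 - \frac{32130017199}{22018677070} = \frac{11907336941}{22018677070} \approx 0.54078$)
$x + \left(k{\left(D \right)} + A{\left(\frac{1}{299} \right)}\right) = \frac{11907336941}{22018677070} + \left(\frac{47}{2} + \left(4 + \frac{1}{299} + \left(\frac{1}{299}\right)^{2}\right)\right) = \frac{11907336941}{22018677070} + \left(\frac{47}{2} + \left(4 + \frac{1}{299} + \frac{1}{89401}\right)\right) = \frac{11907336941}{22018677070} + \left(\frac{47}{2} + \frac{357904}{89401}\right) = \frac{11907336941}{22018677070} + \frac{4917655}{178802} = \frac{163327386163307}{5823940085015}$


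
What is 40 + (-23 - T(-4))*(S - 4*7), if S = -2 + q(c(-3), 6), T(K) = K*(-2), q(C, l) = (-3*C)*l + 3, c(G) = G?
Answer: -797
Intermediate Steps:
q(C, l) = 3 - 3*C*l (q(C, l) = -3*C*l + 3 = 3 - 3*C*l)
T(K) = -2*K
S = 55 (S = -2 + (3 - 3*(-3)*6) = -2 + (3 + 54) = -2 + 57 = 55)
40 + (-23 - T(-4))*(S - 4*7) = 40 + (-23 - (-2)*(-4))*(55 - 4*7) = 40 + (-23 - 1*8)*(55 - 28) = 40 + (-23 - 8)*27 = 40 - 31*27 = 40 - 837 = -797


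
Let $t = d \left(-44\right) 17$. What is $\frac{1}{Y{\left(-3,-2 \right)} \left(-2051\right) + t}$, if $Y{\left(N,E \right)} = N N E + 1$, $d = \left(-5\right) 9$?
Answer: $\frac{1}{68527} \approx 1.4593 \cdot 10^{-5}$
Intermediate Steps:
$d = -45$
$Y{\left(N,E \right)} = 1 + E N^{2}$ ($Y{\left(N,E \right)} = N^{2} E + 1 = E N^{2} + 1 = 1 + E N^{2}$)
$t = 33660$ ($t = \left(-45\right) \left(-44\right) 17 = 1980 \cdot 17 = 33660$)
$\frac{1}{Y{\left(-3,-2 \right)} \left(-2051\right) + t} = \frac{1}{\left(1 - 2 \left(-3\right)^{2}\right) \left(-2051\right) + 33660} = \frac{1}{\left(1 - 18\right) \left(-2051\right) + 33660} = \frac{1}{\left(-17\right) \left(-2051\right) + 33660} = \frac{1}{34867 + 33660} = \frac{1}{68527}$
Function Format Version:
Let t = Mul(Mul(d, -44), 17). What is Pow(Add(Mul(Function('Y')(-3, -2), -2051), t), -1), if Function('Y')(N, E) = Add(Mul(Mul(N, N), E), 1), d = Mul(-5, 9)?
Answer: Rational(1, 68527) ≈ 1.4593e-5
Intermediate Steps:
d = -45
Function('Y')(N, E) = Add(1, Mul(E, Pow(N, 2))) (Function('Y')(N, E) = Add(Mul(Pow(N, 2), E), 1) = Add(Mul(E, Pow(N, 2)), 1) = Add(1, Mul(E, Pow(N, 2))))
t = 33660 (t = Mul(Mul(-45, -44), 17) = Mul(1980, 17) = 33660)
Pow(Add(Mul(Function('Y')(-3, -2), -2051), t), -1) = Pow(Add(Mul(Add(1, Mul(-2, Pow(-3, 2))), -2051), 33660), -1) = Pow(Add(Mul(Add(1, Mul(-2, 9)), -2051), 33660), -1) = Pow(Add(Mul(Add(1, -18), -2051), 33660), -1) = Pow(Add(Mul(-17, -2051), 33660), -1) = Pow(Add(34867, 33660), -1) = Pow(68527, -1) = Rational(1, 68527)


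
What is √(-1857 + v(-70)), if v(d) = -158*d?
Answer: √9203 ≈ 95.932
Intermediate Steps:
√(-1857 + v(-70)) = √(-1857 - 158*(-70)) = √(-1857 + 11060) = √9203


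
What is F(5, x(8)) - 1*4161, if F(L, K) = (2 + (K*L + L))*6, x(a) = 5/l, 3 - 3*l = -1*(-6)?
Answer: -4269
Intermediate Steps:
l = -1 (l = 1 - (-1)*(-6)/3 = 1 - ⅓*6 = 1 - 2 = -1)
x(a) = -5 (x(a) = 5/(-1) = 5*(-1) = -5)
F(L, K) = 12 + 6*L + 6*K*L (F(L, K) = (2 + (L + K*L))*6 = (2 + L + K*L)*6 = 12 + 6*L + 6*K*L)
F(5, x(8)) - 1*4161 = (12 + 6*5 + 6*(-5)*5) - 1*4161 = (12 + 30 - 150) - 4161 = -108 - 4161 = -4269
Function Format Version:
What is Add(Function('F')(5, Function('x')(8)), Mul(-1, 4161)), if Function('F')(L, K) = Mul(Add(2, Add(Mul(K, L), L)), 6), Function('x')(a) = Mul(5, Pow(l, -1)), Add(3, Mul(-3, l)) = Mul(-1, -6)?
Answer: -4269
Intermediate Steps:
l = -1 (l = Add(1, Mul(Rational(-1, 3), Mul(-1, -6))) = Add(1, Mul(Rational(-1, 3), 6)) = Add(1, -2) = -1)
Function('x')(a) = -5 (Function('x')(a) = Mul(5, Pow(-1, -1)) = Mul(5, -1) = -5)
Function('F')(L, K) = Add(12, Mul(6, L), Mul(6, K, L)) (Function('F')(L, K) = Mul(Add(2, Add(L, Mul(K, L))), 6) = Mul(Add(2, L, Mul(K, L)), 6) = Add(12, Mul(6, L), Mul(6, K, L)))
Add(Function('F')(5, Function('x')(8)), Mul(-1, 4161)) = Add(Add(12, Mul(6, 5), Mul(6, -5, 5)), Mul(-1, 4161)) = Add(Add(12, 30, -150), -4161) = Add(-108, -4161) = -4269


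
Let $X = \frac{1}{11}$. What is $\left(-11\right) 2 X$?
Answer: $-2$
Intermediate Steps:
$X = \frac{1}{11} \approx 0.090909$
$\left(-11\right) 2 X = \left(-11\right) 2 \cdot \frac{1}{11} = \left(-22\right) \frac{1}{11} = -2$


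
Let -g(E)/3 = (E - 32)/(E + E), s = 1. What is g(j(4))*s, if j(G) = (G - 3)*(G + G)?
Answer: 9/2 ≈ 4.5000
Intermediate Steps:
j(G) = 2*G*(-3 + G) (j(G) = (-3 + G)*(2*G) = 2*G*(-3 + G))
g(E) = -3*(-32 + E)/(2*E) (g(E) = -3*(E - 32)/(E + E) = -3*(-32 + E)/(2*E))
g(j(4))*s = (-3/2 + 48/((2*4*(-3 + 4))))*1 = (-3/2 + 48/((2*4*1)))*1 = (-3/2 + 48/8)*1 = (-3/2 + 48*(1/8))*1 = (-3/2 + 6)*1 = (9/2)*1 = 9/2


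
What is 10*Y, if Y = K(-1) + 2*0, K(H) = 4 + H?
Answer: 30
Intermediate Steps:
Y = 3 (Y = (4 - 1) + 2*0 = 3 + 0 = 3)
10*Y = 10*3 = 30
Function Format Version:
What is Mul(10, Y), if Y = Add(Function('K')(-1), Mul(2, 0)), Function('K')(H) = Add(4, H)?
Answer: 30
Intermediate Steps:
Y = 3 (Y = Add(Add(4, -1), Mul(2, 0)) = Add(3, 0) = 3)
Mul(10, Y) = Mul(10, 3) = 30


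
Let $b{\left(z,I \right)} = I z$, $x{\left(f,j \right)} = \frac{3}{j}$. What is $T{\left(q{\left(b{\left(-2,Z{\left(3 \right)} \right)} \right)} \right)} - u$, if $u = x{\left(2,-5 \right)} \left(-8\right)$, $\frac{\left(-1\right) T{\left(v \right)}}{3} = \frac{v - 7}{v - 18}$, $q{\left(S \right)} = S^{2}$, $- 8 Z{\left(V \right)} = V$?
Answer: $- \frac{2747}{465} \approx -5.9075$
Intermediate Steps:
$Z{\left(V \right)} = - \frac{V}{8}$
$T{\left(v \right)} = - \frac{3 \left(-7 + v\right)}{-18 + v}$ ($T{\left(v \right)} = - 3 \frac{v - 7}{v - 18} = - 3 \frac{-7 + v}{-18 + v} = - \frac{3 \left(-7 + v\right)}{-18 + v}$)
$u = \frac{24}{5}$ ($u = \frac{3}{-5} \left(-8\right) = 3 \left(- \frac{1}{5}\right) \left(-8\right) = \left(- \frac{3}{5}\right) \left(-8\right) = \frac{24}{5} \approx 4.8$)
$T{\left(q{\left(b{\left(-2,Z{\left(3 \right)} \right)} \right)} \right)} - u = \frac{3 \left(7 - \left(\left(- \frac{1}{8}\right) 3 \left(-2\right)\right)^{2}\right)}{-18 + \left(\left(- \frac{1}{8}\right) 3 \left(-2\right)\right)^{2}} - \frac{24}{5} = \frac{3 \left(7 - \left(\left(- \frac{3}{8}\right) \left(-2\right)\right)^{2}\right)}{-18 + \left(\left(- \frac{3}{8}\right) \left(-2\right)\right)^{2}} - \frac{24}{5} = \frac{3 \left(7 - \left(\frac{3}{4}\right)^{2}\right)}{-18 + \left(\frac{3}{4}\right)^{2}} - \frac{24}{5} = \frac{3 \left(7 - \frac{9}{16}\right)}{-18 + \frac{9}{16}} - \frac{24}{5} = \frac{3 \left(7 - \frac{9}{16}\right)}{- \frac{279}{16}} - \frac{24}{5} = 3 \left(- \frac{16}{279}\right) \frac{103}{16} - \frac{24}{5} = - \frac{103}{93} - \frac{24}{5} = - \frac{2747}{465}$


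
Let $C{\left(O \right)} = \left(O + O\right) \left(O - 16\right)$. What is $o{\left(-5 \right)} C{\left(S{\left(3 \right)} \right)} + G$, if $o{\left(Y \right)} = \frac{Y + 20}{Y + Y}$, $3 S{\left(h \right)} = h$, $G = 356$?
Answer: $401$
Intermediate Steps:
$S{\left(h \right)} = \frac{h}{3}$
$C{\left(O \right)} = 2 O \left(-16 + O\right)$
$o{\left(Y \right)} = \frac{20 + Y}{2 Y}$
$o{\left(-5 \right)} C{\left(S{\left(3 \right)} \right)} + G = \frac{20 - 5}{2 \left(-5\right)} 2 \cdot \frac{1}{3} \cdot 3 \left(-16 + \frac{1}{3} \cdot 3\right) + 356 = \frac{1}{2} \left(- \frac{1}{5}\right) 15 \cdot 2 \cdot 1 \left(-16 + 1\right) + 356 = - \frac{3 \cdot 2 \cdot 1 \left(-15\right)}{2} + 356 = \left(- \frac{3}{2}\right) \left(-30\right) + 356 = 45 + 356 = 401$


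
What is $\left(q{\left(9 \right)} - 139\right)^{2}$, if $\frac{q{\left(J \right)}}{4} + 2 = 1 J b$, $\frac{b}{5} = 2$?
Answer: $45369$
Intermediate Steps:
$b = 10$ ($b = 5 \cdot 2 = 10$)
$q{\left(J \right)} = -8 + 40 J$ ($q{\left(J \right)} = -8 + 4 \cdot 1 J 10 = -8 + 4 J 10 = -8 + 4 \cdot 10 J = -8 + 40 J$)
$\left(q{\left(9 \right)} - 139\right)^{2} = \left(\left(-8 + 40 \cdot 9\right) - 139\right)^{2} = \left(\left(-8 + 360\right) - 139\right)^{2} = \left(352 - 139\right)^{2} = 213^{2} = 45369$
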